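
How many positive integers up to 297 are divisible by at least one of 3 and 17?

Multiples of 3: 99. Multiples of 17: 17. Of both (lcm=51): 5.
By inclusion-exclusion: 99 + 17 - 5.

Final answer: 111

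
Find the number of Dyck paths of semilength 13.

Total monotonic paths to (13,13): C(26,13) = 10400600.
Reflecting each bad path at its first crossing gives a bijection with paths to (12,14): C(26,14) = 9657700.
Valid Dyck paths: 10400600 - 9657700.
(Check: C(26,13) - C(26,14) = C(26,13)/14, the Catalan number C_{13}.)

Final answer: C_{13} = 742900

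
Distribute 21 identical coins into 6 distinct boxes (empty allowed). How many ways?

Stars and bars: C(n+k-1, k-1) = C(26,5).

Final answer: C(26,5) = 65780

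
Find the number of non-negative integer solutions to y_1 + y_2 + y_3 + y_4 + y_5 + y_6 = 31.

Stars and bars with 31 stars and 5 bars:
C(31+6-1, 6-1) = C(36,5).

Final answer: C(36,5) = 376992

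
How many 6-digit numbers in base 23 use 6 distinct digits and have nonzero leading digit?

The leading digit has 22 choices (anything but zero); the next has 22 (anything but the first), then 21, and so on, one fewer each time.
Total: 22 x 22 x 21 x 20 x 19 x 18.

Final answer: 69521760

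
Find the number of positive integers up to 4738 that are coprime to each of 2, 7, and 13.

|div by 2|=2369, |div by 7|=676, |div by 13|=364.
|div by 2&7|=338, |div by 2&13|=182, |div by 7&13|=52, |div by all|=26.
By inclusion-exclusion, divisible by at least one: 2369+676+364-338-182-52+26 = 2863.
Not divisible by any: 4738 - 2863.

Final answer: 1875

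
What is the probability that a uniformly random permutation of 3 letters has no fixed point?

Derangements satisfy D(n) = (n-1)(D(n-1) + D(n-2)), starting from D(0)=1, D(1)=0.
Building up: D(2)=1, D(3)=2.
Total arrangements: 3! = 6.
Probability = D(3)/3! = 1/3.

Final answer: D(3)/3! = 2/6 = 0.333333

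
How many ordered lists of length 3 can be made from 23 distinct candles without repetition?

P(23,3) = 23!/(23-3)! = 23!/20!.

Final answer: P(23,3) = 10626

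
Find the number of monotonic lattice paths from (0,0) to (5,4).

Each path has 5 right steps and 4 up steps in some order (9 steps total).
Choose which 4 of the 9 steps are up: C(9,4).

Final answer: C(9,4) = 126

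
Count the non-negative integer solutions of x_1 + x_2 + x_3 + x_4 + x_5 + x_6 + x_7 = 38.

Stars and bars with 38 stars and 6 bars:
C(38+7-1, 7-1) = C(44,6).

Final answer: C(44,6) = 7059052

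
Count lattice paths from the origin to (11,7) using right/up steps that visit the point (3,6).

Paths (0,0)->(3,6): C(9,6) = 84.
Paths (3,6)->(11,7): C(9,1) = 9.
By multiplication principle: 84 x 9.

Final answer: 756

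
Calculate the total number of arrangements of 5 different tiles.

The number of ways to arrange 5 distinct objects is 5!.

Final answer: 5! = 120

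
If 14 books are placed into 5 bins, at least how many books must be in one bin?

By the pigeonhole principle: ceiling(14/5).

Final answer: 3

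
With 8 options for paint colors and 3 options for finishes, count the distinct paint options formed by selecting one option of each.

By the multiplication principle: 8 x 3.

Final answer: 24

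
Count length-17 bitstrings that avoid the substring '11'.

Let a(n) count valid strings. If the last bit is 0 the prefix is any valid string of length n-1; if it is 1 the string must end in 01 with a valid prefix of length n-2. So a(n) = a(n-1) + a(n-2), a(1)=2, a(2)=3.
Building up term by term: a(1)=2, a(2)=3, a(3)=5, a(4)=8, a(5)=13, a(6)=21, a(7)=34, a(8)=55, a(9)=89, a(10)=144, a(11)=233, a(12)=377, a(13)=610, a(14)=987, a(15)=1597, a(16)=2584, a(17)=4181.

Final answer: 4181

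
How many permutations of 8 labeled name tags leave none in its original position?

Use the recurrence D(n) = (n-1)(D(n-1) + D(n-2)) with D(0)=1, D(1)=0.
D(2) = 1 x (0 + 1) = 1
D(3) = 2 x (1 + 0) = 2
D(4) = 3 x (2 + 1) = 9
D(5) = 4 x (9 + 2) = 44
D(6) = 5 x (44 + 9) = 265
D(7) = 6 x (265 + 44) = 1854
D(8) = 7 x (D(7) + D(6)) = 7 x (1854 + 265)

Final answer: D(8) = 14833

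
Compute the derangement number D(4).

Use the recurrence D(n) = (n-1)(D(n-1) + D(n-2)) with D(0)=1, D(1)=0.
D(2) = 1 x (0 + 1) = 1
D(3) = 2 x (1 + 0) = 2
D(4) = 3 x (D(3) + D(2)) = 3 x (2 + 1)

Final answer: D(4) = 9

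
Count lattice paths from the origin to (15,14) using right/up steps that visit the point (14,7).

Paths (0,0)->(14,7): C(21,7) = 116280.
Paths (14,7)->(15,14): C(8,7) = 8.
By multiplication principle: 116280 x 8.

Final answer: 930240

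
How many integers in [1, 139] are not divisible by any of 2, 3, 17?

|div by 2|=69, |div by 3|=46, |div by 17|=8.
|div by 2&3|=23, |div by 2&17|=4, |div by 3&17|=2, |div by all|=1.
By inclusion-exclusion, divisible by at least one: 69+46+8-23-4-2+1 = 95.
Not divisible by any: 139 - 95.

Final answer: 44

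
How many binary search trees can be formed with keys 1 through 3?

The structures are counted by the Catalan number C_n. Here n = 3.
C_n = C(2n,n) - C(2n,n+1), so C_{3} = C(6,3) - C(6,4) = 20 - 15.

Final answer: C_{3} = 5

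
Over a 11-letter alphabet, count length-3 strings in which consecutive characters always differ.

Let g(n) count such strings. g(1) = 11, and each valid string of length n-1 extends in 10 ways (any symbol but the last), so g(n) = 10 g(n-1).
Total: g(3) = 11 x 10^2.

Final answer: 11 x 10^{2} = 1100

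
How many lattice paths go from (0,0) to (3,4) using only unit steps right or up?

Each path has 3 right steps and 4 up steps in some order (7 steps total).
Choose which 4 of the 7 steps are up: C(7,4).

Final answer: C(7,4) = 35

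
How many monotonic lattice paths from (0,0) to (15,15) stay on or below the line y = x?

Total monotonic paths to (15,15): C(30,15) = 155117520.
By the reflection principle, paths that go above the diagonal number C(30,16) = 145422675.
Valid Dyck paths: 155117520 - 145422675.
(Check: C(30,15) - C(30,16) = C(30,15)/16, the Catalan number C_{15}.)

Final answer: C_{15} = 9694845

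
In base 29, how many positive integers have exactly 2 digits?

In base 29, the leading digit has 28 choices (1..28); each of the remaining 1 digits has 29 choices.
Total: 28 x 29^1.

Final answer: 812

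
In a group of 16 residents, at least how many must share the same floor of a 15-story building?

There are 15 possible values for floor of a 15-story building. With 16 residents and 15 categories, by pigeonhole: ceiling(16/15).

Final answer: 2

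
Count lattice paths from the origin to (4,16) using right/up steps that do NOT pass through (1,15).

Total paths to (4,16): C(20,16) = 4845.
Paths through (1,15): C(16,15) x C(4,1) = 64.
Avoiding (1,15): 4845 - 64.

Final answer: 4781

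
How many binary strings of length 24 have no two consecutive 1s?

Classify by the final bit: ...0 gives a(n-1) strings, ...01 gives a(n-2) strings. Thus a(n) = a(n-1) + a(n-2) with a(1)=2, a(2)=3.
Computing successive values: a(1)=2, a(2)=3, a(3)=5, a(4)=8, a(5)=13, a(6)=21, a(7)=34, a(8)=55, a(9)=89, a(10)=144, a(11)=233, a(12)=377, a(13)=610, a(14)=987, a(15)=1597, a(16)=2584, a(17)=4181, a(18)=6765, a(19)=10946, a(20)=17711, a(21)=28657, a(22)=46368, a(23)=75025, a(24)=121393.

Final answer: 121393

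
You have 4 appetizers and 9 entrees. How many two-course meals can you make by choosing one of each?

By the multiplication principle: 4 x 9.

Final answer: 36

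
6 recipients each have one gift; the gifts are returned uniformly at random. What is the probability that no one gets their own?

D(n) = (n-1)(D(n-1) + D(n-2)), D(0)=1, D(1)=0.
Building up: D(2)=1, D(3)=2, D(4)=9, D(5)=44, D(6)=265.
Total arrangements: 6! = 720.
Probability = D(6)/6! = 53/144.

Final answer: D(6)/6! = 265/720 = 0.368056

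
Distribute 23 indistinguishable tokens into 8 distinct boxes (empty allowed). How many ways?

Stars and bars: C(n+k-1, k-1) = C(30,7).

Final answer: C(30,7) = 2035800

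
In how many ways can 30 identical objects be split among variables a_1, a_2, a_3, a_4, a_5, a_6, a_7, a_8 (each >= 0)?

Stars and bars with 30 stars and 7 bars:
C(30+8-1, 8-1) = C(37,7).

Final answer: C(37,7) = 10295472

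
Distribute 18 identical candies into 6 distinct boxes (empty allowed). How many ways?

Stars and bars: C(n+k-1, k-1) = C(23,5).

Final answer: C(23,5) = 33649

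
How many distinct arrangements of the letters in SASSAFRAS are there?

Letters (A:3, F:1, R:1, S:4). Total letters: 9.
Permutations = 9!/(4! x 3!).

Final answer: 2520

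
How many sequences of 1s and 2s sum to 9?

Condition on the final move: it is a 1-step (f(n-1) ways to get there) or a 2-step (f(n-2) ways), so f(n) = f(n-1) + f(n-2), with f(1)=1, f(2)=2.
Building up term by term: f(1)=1, f(2)=2, f(3)=3, f(4)=5, f(5)=8, f(6)=13, f(7)=21, f(8)=34, f(9)=55.

Final answer: 55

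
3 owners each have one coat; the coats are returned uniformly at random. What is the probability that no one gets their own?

Use the recurrence D(n) = (n-1)(D(n-1) + D(n-2)) with D(0)=1, D(1)=0.
Building up: D(2)=1, D(3)=2.
Total arrangements: 3! = 6.
Probability = D(3)/3! = 1/3.

Final answer: D(3)/3! = 2/6 = 0.333333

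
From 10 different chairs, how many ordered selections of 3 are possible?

P(10,3) = 10!/(10-3)! = 10!/7!.

Final answer: P(10,3) = 720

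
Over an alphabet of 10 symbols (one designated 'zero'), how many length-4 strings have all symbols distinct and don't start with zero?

The leading digit has 9 choices (anything but zero); the next has 9 (anything but the first), then 8, and so on, one fewer each time.
Total: 9 x 9 x 8 x 7.

Final answer: 4536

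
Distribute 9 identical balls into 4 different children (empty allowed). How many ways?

Stars and bars: C(n+k-1, k-1) = C(12,3).

Final answer: C(12,3) = 220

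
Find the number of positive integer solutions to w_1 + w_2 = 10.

Substitute w'_i = w_i - 1 (so w'_i >= 0). Then sum w'_i = 10 - 2 = 8.
Stars and bars: C(8+2-1, 2-1) = C(9,1).

Final answer: C(9,1) = 9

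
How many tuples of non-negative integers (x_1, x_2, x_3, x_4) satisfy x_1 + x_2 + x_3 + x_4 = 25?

Stars and bars with 25 stars and 3 bars:
C(25+4-1, 4-1) = C(28,3).

Final answer: C(28,3) = 3276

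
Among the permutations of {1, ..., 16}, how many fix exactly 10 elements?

Choose which 10 elements are fixed: C(16,10) = 8008.
Derange the remaining 6 using D(j) = (j-1)(D(j-1) + D(j-2)), D(0)=1, D(1)=0: D(2)=1, D(3)=2, D(4)=9, D(5)=44, D(6)=265.
Total: 8008 x 265.

Final answer: C(16,10) D(6) = 2122120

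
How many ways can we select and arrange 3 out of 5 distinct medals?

P(5,3) = 5!/(5-3)! = 5!/2!.

Final answer: P(5,3) = 60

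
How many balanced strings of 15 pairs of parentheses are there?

This is a standard Catalan-number count: the answer is C_n. Here n = 15 (pairs).
C_n = C(2n,n)/(n+1), so C_{15} = C(30,15)/16 = 155117520/16.

Final answer: C_{15} = 9694845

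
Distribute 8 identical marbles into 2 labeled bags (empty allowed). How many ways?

Stars and bars: C(n+k-1, k-1) = C(9,1).

Final answer: C(9,1) = 9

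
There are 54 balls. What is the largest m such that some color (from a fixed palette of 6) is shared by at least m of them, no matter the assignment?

There are 6 possible values for color (from a fixed palette of 6). With 54 balls and 6 categories, by pigeonhole: ceiling(54/6).

Final answer: 9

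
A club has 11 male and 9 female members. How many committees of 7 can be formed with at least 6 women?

Sum over valid woman counts:
C(9,6)C(11,1) = 924
C(9,7)C(11,0) = 36
Total: 924 + 36.

Final answer: 960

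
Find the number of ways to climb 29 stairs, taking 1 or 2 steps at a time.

Let f(n) count the ways. The last step is size 1 or 2, so f(n) = f(n-1) + f(n-2) with f(1)=1, f(2)=2.
Iterating the recurrence: f(1)=1, f(2)=2, f(3)=3, f(4)=5, f(5)=8, f(6)=13, f(7)=21, f(8)=34, f(9)=55, f(10)=89, f(11)=144, f(12)=233, f(13)=377, f(14)=610, f(15)=987, f(16)=1597, f(17)=2584, f(18)=4181, f(19)=6765, f(20)=10946, f(21)=17711, f(22)=28657, f(23)=46368, f(24)=75025, f(25)=121393, f(26)=196418, f(27)=317811, f(28)=514229, f(29)=832040.

Final answer: 832040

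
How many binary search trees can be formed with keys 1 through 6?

This is counted by the nth Catalan number C_n. Here n = 6.
C_n = C(2n,n)/(n+1), so C_{6} = C(12,6)/7 = 924/7.

Final answer: C_{6} = 132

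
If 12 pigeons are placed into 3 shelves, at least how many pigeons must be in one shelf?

By the pigeonhole principle: ceiling(12/3).

Final answer: 4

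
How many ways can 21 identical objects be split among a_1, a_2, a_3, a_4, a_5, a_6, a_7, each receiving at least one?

Substitute a'_i = a_i - 1 (so a'_i >= 0). Then sum a'_i = 21 - 7 = 14.
Stars and bars: C(14+7-1, 7-1) = C(20,6).

Final answer: C(20,6) = 38760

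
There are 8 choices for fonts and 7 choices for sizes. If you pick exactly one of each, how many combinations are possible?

By the multiplication principle: 8 x 7.

Final answer: 56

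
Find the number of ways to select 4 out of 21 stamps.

C(21,4) = 21!/(4! x (21-4)!).

Final answer: C(21,4) = 5985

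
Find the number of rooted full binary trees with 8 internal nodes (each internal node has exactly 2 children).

The structures are counted by the Catalan number C_n. Here n = 8.
C_n = C(2n,n) - C(2n,n+1), so C_{8} = C(16,8) - C(16,9) = 12870 - 11440.

Final answer: C_{8} = 1430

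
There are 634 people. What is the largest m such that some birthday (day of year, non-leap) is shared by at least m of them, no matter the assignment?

There are 365 possible values for birthday (day of year, non-leap). With 634 people and 365 categories, by pigeonhole: ceiling(634/365).

Final answer: 2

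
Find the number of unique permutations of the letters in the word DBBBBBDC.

Letters (B:5, C:1, D:2). Total letters: 8.
Permutations = 8!/(5! x 2!).

Final answer: 168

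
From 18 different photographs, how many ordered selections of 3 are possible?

P(18,3) = 18!/(18-3)! = 18!/15!.

Final answer: P(18,3) = 4896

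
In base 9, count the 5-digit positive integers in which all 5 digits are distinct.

The leading digit has 8 choices (anything but zero); the next has 8 (anything but the first), then 7, and so on, one fewer each time.
Total: 8 x 8 x 7 x 6 x 5.

Final answer: 13440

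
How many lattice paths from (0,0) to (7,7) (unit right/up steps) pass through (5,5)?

Paths (0,0)->(5,5): C(10,5) = 252.
Paths (5,5)->(7,7): C(4,2) = 6.
By multiplication principle: 252 x 6.

Final answer: 1512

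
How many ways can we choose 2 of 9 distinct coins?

C(9,2) = 9!/(2! x (9-2)!).

Final answer: C(9,2) = 36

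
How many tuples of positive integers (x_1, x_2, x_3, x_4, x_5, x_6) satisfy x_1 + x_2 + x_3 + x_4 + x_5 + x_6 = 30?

Substitute x'_i = x_i - 1 (so x'_i >= 0). Then sum x'_i = 30 - 6 = 24.
Stars and bars: C(24+6-1, 6-1) = C(29,5).

Final answer: C(29,5) = 118755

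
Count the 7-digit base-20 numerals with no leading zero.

These are the integers in [20^6, 20^7), so the count is 20^7 - 20^6 = 19 x 20^6.

Final answer: 1216000000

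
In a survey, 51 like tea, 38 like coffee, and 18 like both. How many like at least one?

|A union B| = |A| + |B| - |A intersect B| = 51 + 38 - 18.

Final answer: 71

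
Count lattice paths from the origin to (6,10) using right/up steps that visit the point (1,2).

Paths (0,0)->(1,2): C(3,2) = 3.
Paths (1,2)->(6,10): C(13,8) = 1287.
By multiplication principle: 3 x 1287.

Final answer: 3861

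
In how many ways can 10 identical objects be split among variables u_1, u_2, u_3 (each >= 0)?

Stars and bars with 10 stars and 2 bars:
C(10+3-1, 3-1) = C(12,2).

Final answer: C(12,2) = 66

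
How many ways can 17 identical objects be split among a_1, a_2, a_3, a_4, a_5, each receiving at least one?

Substitute a'_i = a_i - 1 (so a'_i >= 0). Then sum a'_i = 17 - 5 = 12.
Stars and bars: C(12+5-1, 5-1) = C(16,4).

Final answer: C(16,4) = 1820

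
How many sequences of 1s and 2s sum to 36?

Let f(n) count the ways. The last step is size 1 or 2, so f(n) = f(n-1) + f(n-2) with f(1)=1, f(2)=2.
Computing successive values: f(1)=1, f(2)=2, f(3)=3, f(4)=5, f(5)=8, f(6)=13, f(7)=21, f(8)=34, f(9)=55, f(10)=89, f(11)=144, f(12)=233, f(13)=377, f(14)=610, f(15)=987, f(16)=1597, f(17)=2584, f(18)=4181, f(19)=6765, f(20)=10946, f(21)=17711, f(22)=28657, f(23)=46368, f(24)=75025, f(25)=121393, f(26)=196418, f(27)=317811, f(28)=514229, f(29)=832040, f(30)=1346269, f(31)=2178309, f(32)=3524578, f(33)=5702887, f(34)=9227465, f(35)=14930352, f(36)=24157817.

Final answer: 24157817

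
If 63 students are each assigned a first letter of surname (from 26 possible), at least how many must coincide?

There are 26 possible values for first letter of surname. With 63 students and 26 categories, by pigeonhole: ceiling(63/26).

Final answer: 3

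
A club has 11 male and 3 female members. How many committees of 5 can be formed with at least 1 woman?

Sum over valid woman counts:
C(3,1)C(11,4) = 990
C(3,2)C(11,3) = 495
C(3,3)C(11,2) = 55
Total: 990 + 495 + 55.

Final answer: 1540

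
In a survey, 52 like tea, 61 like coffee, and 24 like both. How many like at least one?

|A union B| = |A| + |B| - |A intersect B| = 52 + 61 - 24.

Final answer: 89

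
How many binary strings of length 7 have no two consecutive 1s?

A valid string ends in 0 (append to any length-(n-1) valid string) or in 01 (append to any length-(n-2) valid string), so a(n) = a(n-1) + a(n-2) with a(1)=2, a(2)=3.
Iterating the recurrence: a(1)=2, a(2)=3, a(3)=5, a(4)=8, a(5)=13, a(6)=21, a(7)=34.

Final answer: 34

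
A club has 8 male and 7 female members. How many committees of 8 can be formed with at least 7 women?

Sum over valid woman counts:
C(7,7)C(8,1).

Final answer: 8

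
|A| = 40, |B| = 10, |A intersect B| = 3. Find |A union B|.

|A union B| = |A| + |B| - |A intersect B| = 40 + 10 - 3.

Final answer: 47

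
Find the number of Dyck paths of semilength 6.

Total monotonic paths to (6,6): C(12,6) = 924.
Reflecting each bad path at its first crossing gives a bijection with paths to (5,7): C(12,7) = 792.
Valid Dyck paths: 924 - 792.
(Check: C(12,6) - C(12,7) = C(12,6)/7, the Catalan number C_{6}.)

Final answer: C_{6} = 132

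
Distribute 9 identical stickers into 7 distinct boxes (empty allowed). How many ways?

Stars and bars: C(n+k-1, k-1) = C(15,6).

Final answer: C(15,6) = 5005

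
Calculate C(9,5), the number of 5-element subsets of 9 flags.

C(9,5) = 9!/(5! x (9-5)!).

Final answer: C(9,5) = 126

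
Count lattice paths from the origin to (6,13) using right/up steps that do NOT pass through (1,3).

Total paths to (6,13): C(19,13) = 27132.
Paths through (1,3): C(4,3) x C(15,10) = 12012.
Avoiding (1,3): 27132 - 12012.

Final answer: 15120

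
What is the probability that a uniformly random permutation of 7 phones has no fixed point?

Use the recurrence D(n) = (n-1)(D(n-1) + D(n-2)) with D(0)=1, D(1)=0.
Building up: D(2)=1, D(3)=2, D(4)=9, D(5)=44, D(6)=265, D(7)=1854.
Total arrangements: 7! = 5040.
Probability = D(7)/7! = 103/280.

Final answer: D(7)/7! = 1854/5040 = 0.367857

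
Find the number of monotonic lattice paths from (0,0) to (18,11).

Each path has 18 right steps and 11 up steps in some order (29 steps total).
Choose which 11 of the 29 steps are up: C(29,11).

Final answer: C(29,11) = 34597290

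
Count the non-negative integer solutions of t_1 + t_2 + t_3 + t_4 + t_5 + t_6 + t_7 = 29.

Stars and bars with 29 stars and 6 bars:
C(29+7-1, 7-1) = C(35,6).

Final answer: C(35,6) = 1623160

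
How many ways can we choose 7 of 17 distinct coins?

C(17,7) = 17!/(7! x 10!).

Final answer: \binom{17}{7} = 19448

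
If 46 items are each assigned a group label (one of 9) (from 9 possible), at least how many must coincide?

There are 9 possible values for group label (one of 9). With 46 items and 9 categories, by pigeonhole: ceiling(46/9).

Final answer: 6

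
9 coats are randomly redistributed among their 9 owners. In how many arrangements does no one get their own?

Use the recurrence D(n) = (n-1)(D(n-1) + D(n-2)) with D(0)=1, D(1)=0.
D(2) = 1 x (0 + 1) = 1
D(3) = 2 x (1 + 0) = 2
D(4) = 3 x (2 + 1) = 9
D(5) = 4 x (9 + 2) = 44
D(6) = 5 x (44 + 9) = 265
D(7) = 6 x (265 + 44) = 1854
D(8) = 7 x (1854 + 265) = 14833
D(9) = 8 x (D(8) + D(7)) = 8 x (14833 + 1854)

Final answer: D(9) = 133496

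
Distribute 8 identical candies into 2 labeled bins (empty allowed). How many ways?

Stars and bars: C(n+k-1, k-1) = C(9,1).

Final answer: C(9,1) = 9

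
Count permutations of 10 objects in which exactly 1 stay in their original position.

Choose which 1 elements are fixed: C(10,1) = 10.
Derange the remaining 9 using D(j) = (j-1)(D(j-1) + D(j-2)), D(0)=1, D(1)=0: D(2)=1, D(3)=2, D(4)=9, D(5)=44, D(6)=265, D(7)=1854, D(8)=14833, D(9)=133496.
Total: 10 x 133496.

Final answer: C(10,1) D(9) = 1334960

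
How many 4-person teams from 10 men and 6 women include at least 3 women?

Sum over valid woman counts:
C(6,3)C(10,1) = 200
C(6,4)C(10,0) = 15
Total: 200 + 15.

Final answer: 215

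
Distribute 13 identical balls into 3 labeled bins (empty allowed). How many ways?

Stars and bars: C(n+k-1, k-1) = C(15,2).

Final answer: C(15,2) = 105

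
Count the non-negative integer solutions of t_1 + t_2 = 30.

Stars and bars with 30 stars and 1 bars:
C(30+2-1, 2-1) = C(31,1).

Final answer: C(31,1) = 31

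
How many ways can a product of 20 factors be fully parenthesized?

This is counted by the nth Catalan number C_n. Here n = 20 - 1 = 19.
Using C_0 = 1 and C_(k+1) = C_k x 2(2k+1)/(k+2), build up term by term: C_1=1, C_2=2, C_3=5, C_4=14, C_5=42, C_6=132, C_7=429, C_8=1430, C_9=4862, C_10=16796, C_11=58786, C_12=208012, C_13=742900, C_14=2674440, C_15=9694845, C_16=35357670, C_17=129644790, C_18=477638700, C_19=1767263190.

Final answer: C_{19} = 1767263190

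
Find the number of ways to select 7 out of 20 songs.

C(20,7) = 20!/(7! x (20-7)!).

Final answer: C(20,7) = 77520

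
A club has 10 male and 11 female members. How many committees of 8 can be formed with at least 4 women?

Sum over valid woman counts:
C(11,4)C(10,4) = 69300
C(11,5)C(10,3) = 55440
C(11,6)C(10,2) = 20790
C(11,7)C(10,1) = 3300
C(11,8)C(10,0) = 165
Total: 69300 + 55440 + 20790 + 3300 + 165.

Final answer: 148995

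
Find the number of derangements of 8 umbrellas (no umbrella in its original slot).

Use the recurrence D(n) = (n-1)(D(n-1) + D(n-2)) with D(0)=1, D(1)=0.
D(2) = 1 x (0 + 1) = 1
D(3) = 2 x (1 + 0) = 2
D(4) = 3 x (2 + 1) = 9
D(5) = 4 x (9 + 2) = 44
D(6) = 5 x (44 + 9) = 265
D(7) = 6 x (265 + 44) = 1854
D(8) = 7 x (D(7) + D(6)) = 7 x (1854 + 265)

Final answer: D(8) = 14833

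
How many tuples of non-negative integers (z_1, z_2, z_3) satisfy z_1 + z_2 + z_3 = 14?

Stars and bars with 14 stars and 2 bars:
C(14+3-1, 3-1) = C(16,2).

Final answer: C(16,2) = 120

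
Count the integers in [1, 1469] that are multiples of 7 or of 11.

Multiples of 7: 209. Multiples of 11: 133. Of both (lcm=77): 19.
By inclusion-exclusion: 209 + 133 - 19.

Final answer: 323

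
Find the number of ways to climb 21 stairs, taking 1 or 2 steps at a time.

Let f(n) count the ways. The last step is size 1 or 2, so f(n) = f(n-1) + f(n-2) with f(1)=1, f(2)=2.
Computing successive values: f(1)=1, f(2)=2, f(3)=3, f(4)=5, f(5)=8, f(6)=13, f(7)=21, f(8)=34, f(9)=55, f(10)=89, f(11)=144, f(12)=233, f(13)=377, f(14)=610, f(15)=987, f(16)=1597, f(17)=2584, f(18)=4181, f(19)=6765, f(20)=10946, f(21)=17711.

Final answer: 17711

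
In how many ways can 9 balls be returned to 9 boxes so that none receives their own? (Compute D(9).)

Derangements satisfy D(n) = (n-1)(D(n-1) + D(n-2)), starting from D(0)=1, D(1)=0.
D(2) = 1 x (0 + 1) = 1
D(3) = 2 x (1 + 0) = 2
D(4) = 3 x (2 + 1) = 9
D(5) = 4 x (9 + 2) = 44
D(6) = 5 x (44 + 9) = 265
D(7) = 6 x (265 + 44) = 1854
D(8) = 7 x (1854 + 265) = 14833
D(9) = 8 x (D(8) + D(7)) = 8 x (14833 + 1854)

Final answer: D(9) = 133496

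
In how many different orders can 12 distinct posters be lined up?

The number of ways to arrange 12 distinct objects is 12!.

Final answer: 12! = 479001600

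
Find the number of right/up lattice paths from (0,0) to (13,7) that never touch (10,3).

Total paths to (13,7): C(20,7) = 77520.
Paths through (10,3): C(13,3) x C(7,4) = 10010.
Avoiding (10,3): 77520 - 10010.

Final answer: 67510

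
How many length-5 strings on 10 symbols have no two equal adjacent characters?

Let g(n) count such strings. g(1) = 10, and each valid string of length n-1 extends in 9 ways (any symbol but the last), so g(n) = 9 g(n-1).
Total: g(5) = 10 x 9^4.

Final answer: 10 x 9^{4} = 65610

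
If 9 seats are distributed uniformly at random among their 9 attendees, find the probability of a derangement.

Use the recurrence D(n) = (n-1)(D(n-1) + D(n-2)) with D(0)=1, D(1)=0.
Building up: D(2)=1, D(3)=2, D(4)=9, D(5)=44, D(6)=265, D(7)=1854, D(8)=14833, D(9)=133496.
Total arrangements: 9! = 362880.
Probability = D(9)/9! = 16687/45360.

Final answer: D(9)/9! = 133496/362880 = 0.367879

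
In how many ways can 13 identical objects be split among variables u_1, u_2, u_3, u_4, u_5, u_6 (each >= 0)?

Stars and bars with 13 stars and 5 bars:
C(13+6-1, 6-1) = C(18,5).

Final answer: C(18,5) = 8568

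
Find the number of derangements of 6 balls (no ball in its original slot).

D(n) = (n-1)(D(n-1) + D(n-2)), D(0)=1, D(1)=0.
D(2) = 1 x (0 + 1) = 1
D(3) = 2 x (1 + 0) = 2
D(4) = 3 x (2 + 1) = 9
D(5) = 4 x (9 + 2) = 44
D(6) = 5 x (D(5) + D(4)) = 5 x (44 + 9)

Final answer: D(6) = 265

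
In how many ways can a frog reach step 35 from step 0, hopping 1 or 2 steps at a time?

Let f(n) be the number of climbs. Removing the last move (1 or 2 steps) gives f(n) = f(n-1) + f(n-2); base cases f(1)=1, f(2)=2.
Computing successive values: f(1)=1, f(2)=2, f(3)=3, f(4)=5, f(5)=8, f(6)=13, f(7)=21, f(8)=34, f(9)=55, f(10)=89, f(11)=144, f(12)=233, f(13)=377, f(14)=610, f(15)=987, f(16)=1597, f(17)=2584, f(18)=4181, f(19)=6765, f(20)=10946, f(21)=17711, f(22)=28657, f(23)=46368, f(24)=75025, f(25)=121393, f(26)=196418, f(27)=317811, f(28)=514229, f(29)=832040, f(30)=1346269, f(31)=2178309, f(32)=3524578, f(33)=5702887, f(34)=9227465, f(35)=14930352.

Final answer: 14930352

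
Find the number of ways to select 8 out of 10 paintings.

C(10,8) = 10!/(8! x 2!).

Final answer: \binom{10}{8} = 45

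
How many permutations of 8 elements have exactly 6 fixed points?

Choose which 6 elements are fixed: C(8,6) = 28.
Derange the remaining 2 using D(j) = (j-1)(D(j-1) + D(j-2)), D(0)=1, D(1)=0: D(2)=1.
Total: 28 x 1.

Final answer: C(8,6) D(2) = 28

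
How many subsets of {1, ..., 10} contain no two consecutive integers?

Let a(n) count such subsets of {1, ..., n}. Either n is excluded (a(n-1) ways) or n is included, forcing n-1 out (a(n-2) ways), so a(n) = a(n-1) + a(n-2) with a(1)=2, a(2)=3.
Iterating the recurrence: a(1)=2, a(2)=3, a(3)=5, a(4)=8, a(5)=13, a(6)=21, a(7)=34, a(8)=55, a(9)=89, a(10)=144.

Final answer: 144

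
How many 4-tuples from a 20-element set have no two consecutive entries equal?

Let g(n) count such strings. g(1) = 20, and each valid string of length n-1 extends in 19 ways (any symbol but the last), so g(n) = 19 g(n-1).
Total: g(4) = 20 x 19^3.

Final answer: 20 x 19^{3} = 137180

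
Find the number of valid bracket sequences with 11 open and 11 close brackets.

This is counted by the nth Catalan number C_n. Here n = 11 (pairs).
C_n = (2n)!/(n!(n+1)!), so C_{11} = 22!/(11! x 12!) = C(22,11)/12 = 705432/12.

Final answer: C_{11} = 58786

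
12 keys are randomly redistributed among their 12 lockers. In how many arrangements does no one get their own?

Derangements satisfy D(n) = (n-1)(D(n-1) + D(n-2)), starting from D(0)=1, D(1)=0.
D(2) = 1 x (0 + 1) = 1
D(3) = 2 x (1 + 0) = 2
D(4) = 3 x (2 + 1) = 9
D(5) = 4 x (9 + 2) = 44
D(6) = 5 x (44 + 9) = 265
D(7) = 6 x (265 + 44) = 1854
D(8) = 7 x (1854 + 265) = 14833
D(9) = 8 x (14833 + 1854) = 133496
D(10) = 9 x (133496 + 14833) = 1334961
D(11) = 10 x (1334961 + 133496) = 14684570
D(12) = 11 x (D(11) + D(10)) = 11 x (14684570 + 1334961)

Final answer: D(12) = 176214841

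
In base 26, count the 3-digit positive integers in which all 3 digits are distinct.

The leading digit has 25 choices (anything but zero); the next has 25 (anything but the first), then 24, and so on, one fewer each time.
Total: 25 x 25 x 24.

Final answer: 15000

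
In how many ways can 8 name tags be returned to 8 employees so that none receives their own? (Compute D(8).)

D(n) = (n-1)(D(n-1) + D(n-2)), D(0)=1, D(1)=0.
D(2) = 1 x (0 + 1) = 1
D(3) = 2 x (1 + 0) = 2
D(4) = 3 x (2 + 1) = 9
D(5) = 4 x (9 + 2) = 44
D(6) = 5 x (44 + 9) = 265
D(7) = 6 x (265 + 44) = 1854
D(8) = 7 x (D(7) + D(6)) = 7 x (1854 + 265)

Final answer: D(8) = 14833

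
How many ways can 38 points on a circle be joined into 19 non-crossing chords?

The structures are counted by the Catalan number C_n. Here n = 38/2 = 19.
C_n = C(2n,n)/(n+1), so C_{19} = C(38,19)/20 = 35345263800/20.

Final answer: C_{19} = 1767263190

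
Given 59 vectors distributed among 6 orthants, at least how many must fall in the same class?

By pigeonhole with 59 objects and 6 categories: ceiling(59/6).

Final answer: 10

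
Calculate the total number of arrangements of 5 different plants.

The number of ways to arrange 5 distinct objects is 5!.

Final answer: 5! = 120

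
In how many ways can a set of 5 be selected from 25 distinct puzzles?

C(25,5) = 25!/(5! x 20!).

Final answer: \binom{25}{5} = 53130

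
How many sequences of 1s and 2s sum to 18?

Let f(n) be the number of climbs. Removing the last move (1 or 2 steps) gives f(n) = f(n-1) + f(n-2); base cases f(1)=1, f(2)=2.
Building up term by term: f(1)=1, f(2)=2, f(3)=3, f(4)=5, f(5)=8, f(6)=13, f(7)=21, f(8)=34, f(9)=55, f(10)=89, f(11)=144, f(12)=233, f(13)=377, f(14)=610, f(15)=987, f(16)=1597, f(17)=2584, f(18)=4181.

Final answer: 4181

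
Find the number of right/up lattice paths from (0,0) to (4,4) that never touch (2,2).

Total paths to (4,4): C(8,4) = 70.
Paths through (2,2): C(4,2) x C(4,2) = 36.
Avoiding (2,2): 70 - 36.

Final answer: 34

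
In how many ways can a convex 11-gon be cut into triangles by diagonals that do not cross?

This is counted by the nth Catalan number C_n. Here n = 11 - 2 = 9.
C_n = C(2n,n)/(n+1), so C_{9} = C(18,9)/10 = 48620/10.

Final answer: C_{9} = 4862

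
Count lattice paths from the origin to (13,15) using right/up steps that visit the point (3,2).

Paths (0,0)->(3,2): C(5,2) = 10.
Paths (3,2)->(13,15): C(23,13) = 1144066.
By multiplication principle: 10 x 1144066.

Final answer: 11440660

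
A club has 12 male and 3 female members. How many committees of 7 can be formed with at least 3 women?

Sum over valid woman counts:
C(3,3)C(12,4).

Final answer: 495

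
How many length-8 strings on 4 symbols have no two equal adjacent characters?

Let g(n) count such strings. g(1) = 4, and each valid string of length n-1 extends in 3 ways (any symbol but the last), so g(n) = 3 g(n-1).
Total: g(8) = 4 x 3^7.

Final answer: 4 x 3^{7} = 8748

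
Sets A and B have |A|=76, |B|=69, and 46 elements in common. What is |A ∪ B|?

|A union B| = |A| + |B| - |A intersect B| = 76 + 69 - 46.

Final answer: 99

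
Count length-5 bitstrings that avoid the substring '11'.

Let a(n) count valid strings. If the last bit is 0 the prefix is any valid string of length n-1; if it is 1 the string must end in 01 with a valid prefix of length n-2. So a(n) = a(n-1) + a(n-2), a(1)=2, a(2)=3.
Building up term by term: a(1)=2, a(2)=3, a(3)=5, a(4)=8, a(5)=13.

Final answer: 13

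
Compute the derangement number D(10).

Derangements satisfy D(n) = (n-1)(D(n-1) + D(n-2)), starting from D(0)=1, D(1)=0.
Building up: D(2)=1, D(3)=2, D(4)=9, D(5)=44, D(6)=265, D(7)=1854, D(8)=14833, D(9)=133496.
D(10) = 9 x (D(9) + D(8)) = 9 x (133496 + 14833).

Final answer: D(10) = 1334961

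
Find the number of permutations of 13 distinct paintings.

The number of ways to arrange 13 distinct objects is 13!.

Final answer: 13! = 6227020800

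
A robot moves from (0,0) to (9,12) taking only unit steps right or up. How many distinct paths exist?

Each path has 9 right steps and 12 up steps in some order (21 steps total).
Choose which 12 of the 21 steps are up: C(21,12).

Final answer: C(21,12) = 293930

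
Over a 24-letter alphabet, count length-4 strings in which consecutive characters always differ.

First character: 24 choices. Each subsequent: 23 choices (must differ from the previous one).
Total: 24 x 23^3.

Final answer: 24 x 23^{3} = 292008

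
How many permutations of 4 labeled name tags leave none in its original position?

Derangements satisfy D(n) = (n-1)(D(n-1) + D(n-2)), starting from D(0)=1, D(1)=0.
D(2) = 1 x (0 + 1) = 1
D(3) = 2 x (1 + 0) = 2
D(4) = 3 x (D(3) + D(2)) = 3 x (2 + 1)

Final answer: D(4) = 9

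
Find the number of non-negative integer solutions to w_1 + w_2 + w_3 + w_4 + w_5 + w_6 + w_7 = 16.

Stars and bars with 16 stars and 6 bars:
C(16+7-1, 7-1) = C(22,6).

Final answer: C(22,6) = 74613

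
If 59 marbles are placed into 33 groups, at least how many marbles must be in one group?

By the pigeonhole principle: ceiling(59/33).

Final answer: 2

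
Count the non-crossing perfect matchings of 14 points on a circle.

The structures are counted by the Catalan number C_n. Here n = 14/2 = 7.
C_n = C(2n,n)/(n+1), so C_{7} = C(14,7)/8 = 3432/8.

Final answer: C_{7} = 429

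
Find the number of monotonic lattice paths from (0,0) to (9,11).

Each path has 9 right steps and 11 up steps in some order (20 steps total).
Choose which 11 of the 20 steps are up: C(20,11).

Final answer: C(20,11) = 167960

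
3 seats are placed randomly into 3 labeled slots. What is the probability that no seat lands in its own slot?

Derangements satisfy D(n) = (n-1)(D(n-1) + D(n-2)), starting from D(0)=1, D(1)=0.
Building up: D(2)=1, D(3)=2.
Total arrangements: 3! = 6.
Probability = D(3)/3! = 1/3.

Final answer: D(3)/3! = 2/6 = 0.333333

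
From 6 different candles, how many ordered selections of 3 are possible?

P(6,3) = 6!/(6-3)! = 6!/3!.

Final answer: P(6,3) = 120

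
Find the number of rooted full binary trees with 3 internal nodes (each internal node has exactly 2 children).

This is counted by the nth Catalan number C_n. Here n = 3.
C_n = (2n)!/(n!(n+1)!), so C_{3} = 6!/(3! x 4!) = C(6,3)/4 = 20/4.

Final answer: C_{3} = 5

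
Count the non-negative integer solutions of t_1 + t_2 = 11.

Stars and bars with 11 stars and 1 bars:
C(11+2-1, 2-1) = C(12,1).

Final answer: C(12,1) = 12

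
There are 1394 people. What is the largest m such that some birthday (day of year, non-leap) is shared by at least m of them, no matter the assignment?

There are 365 possible values for birthday (day of year, non-leap). With 1394 people and 365 categories, by pigeonhole: ceiling(1394/365).

Final answer: 4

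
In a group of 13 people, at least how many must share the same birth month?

There are 12 possible values for birth month. With 13 people and 12 categories, by pigeonhole: ceiling(13/12).

Final answer: 2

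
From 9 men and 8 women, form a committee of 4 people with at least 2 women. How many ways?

Sum over valid woman counts:
C(8,2)C(9,2) = 1008
C(8,3)C(9,1) = 504
C(8,4)C(9,0) = 70
Total: 1008 + 504 + 70.

Final answer: 1582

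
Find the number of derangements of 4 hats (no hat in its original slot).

D(n) = (n-1)(D(n-1) + D(n-2)), D(0)=1, D(1)=0.
D(2) = 1 x (0 + 1) = 1
D(3) = 2 x (1 + 0) = 2
D(4) = 3 x (D(3) + D(2)) = 3 x (2 + 1)

Final answer: D(4) = 9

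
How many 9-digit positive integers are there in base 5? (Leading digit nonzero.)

In base 5, the leading digit has 4 choices (1..4); each of the remaining 8 digits has 5 choices.
Total: 4 x 5^8.

Final answer: 1562500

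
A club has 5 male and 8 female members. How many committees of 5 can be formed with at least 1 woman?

Sum over valid woman counts:
C(8,1)C(5,4) = 40
C(8,2)C(5,3) = 280
C(8,3)C(5,2) = 560
C(8,4)C(5,1) = 350
C(8,5)C(5,0) = 56
Total: 40 + 280 + 560 + 350 + 56.

Final answer: 1286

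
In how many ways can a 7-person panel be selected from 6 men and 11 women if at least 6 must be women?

Sum over valid woman counts:
C(11,6)C(6,1) = 2772
C(11,7)C(6,0) = 330
Total: 2772 + 330.

Final answer: 3102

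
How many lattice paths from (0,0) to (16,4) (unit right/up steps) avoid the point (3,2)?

Total paths to (16,4): C(20,4) = 4845.
Paths through (3,2): C(5,2) x C(15,2) = 1050.
Avoiding (3,2): 4845 - 1050.

Final answer: 3795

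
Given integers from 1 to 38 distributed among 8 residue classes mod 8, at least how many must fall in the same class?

By pigeonhole with 38 objects and 8 categories: ceiling(38/8).

Final answer: 5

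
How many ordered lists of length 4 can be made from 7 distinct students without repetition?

P(7,4) = 7!/(7-4)! = 7!/3!.

Final answer: P(7,4) = 840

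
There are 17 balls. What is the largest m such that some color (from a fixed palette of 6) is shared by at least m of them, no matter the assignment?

There are 6 possible values for color (from a fixed palette of 6). With 17 balls and 6 categories, by pigeonhole: ceiling(17/6).

Final answer: 3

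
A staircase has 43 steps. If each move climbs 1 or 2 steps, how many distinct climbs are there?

Condition on the final move: it is a 1-step (f(n-1) ways to get there) or a 2-step (f(n-2) ways), so f(n) = f(n-1) + f(n-2), with f(1)=1, f(2)=2.
Iterating the recurrence: f(1)=1, f(2)=2, f(3)=3, f(4)=5, f(5)=8, f(6)=13, f(7)=21, f(8)=34, f(9)=55, f(10)=89, f(11)=144, f(12)=233, f(13)=377, f(14)=610, f(15)=987, f(16)=1597, f(17)=2584, f(18)=4181, f(19)=6765, f(20)=10946, f(21)=17711, f(22)=28657, f(23)=46368, f(24)=75025, f(25)=121393, f(26)=196418, f(27)=317811, f(28)=514229, f(29)=832040, f(30)=1346269, f(31)=2178309, f(32)=3524578, f(33)=5702887, f(34)=9227465, f(35)=14930352, f(36)=24157817, f(37)=39088169, f(38)=63245986, f(39)=102334155, f(40)=165580141, f(41)=267914296, f(42)=433494437, f(43)=701408733.

Final answer: 701408733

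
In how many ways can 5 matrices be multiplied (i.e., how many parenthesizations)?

The structures are counted by the Catalan number C_n. Here n = 5 - 1 = 4.
C_n = (2n)!/(n!(n+1)!), so C_{4} = 8!/(4! x 5!) = C(8,4)/5 = 70/5.

Final answer: C_{4} = 14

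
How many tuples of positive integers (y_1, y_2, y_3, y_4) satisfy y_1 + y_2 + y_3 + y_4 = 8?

Substitute y'_i = y_i - 1 (so y'_i >= 0). Then sum y'_i = 8 - 4 = 4.
Stars and bars: C(4+4-1, 4-1) = C(7,3).

Final answer: C(7,3) = 35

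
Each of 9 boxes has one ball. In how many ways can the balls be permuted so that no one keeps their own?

D(n) = (n-1)(D(n-1) + D(n-2)), D(0)=1, D(1)=0.
D(2) = 1 x (0 + 1) = 1
D(3) = 2 x (1 + 0) = 2
D(4) = 3 x (2 + 1) = 9
D(5) = 4 x (9 + 2) = 44
D(6) = 5 x (44 + 9) = 265
D(7) = 6 x (265 + 44) = 1854
D(8) = 7 x (1854 + 265) = 14833
D(9) = 8 x (D(8) + D(7)) = 8 x (14833 + 1854)

Final answer: D(9) = 133496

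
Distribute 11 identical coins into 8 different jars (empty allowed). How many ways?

Stars and bars: C(n+k-1, k-1) = C(18,7).

Final answer: C(18,7) = 31824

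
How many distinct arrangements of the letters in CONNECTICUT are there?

Letters (C:3, E:1, I:1, N:2, O:1, T:2, U:1). Total letters: 11.
Permutations = 11!/(3! x 2! x 2!).

Final answer: 1663200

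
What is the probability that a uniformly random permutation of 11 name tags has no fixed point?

Use the recurrence D(n) = (n-1)(D(n-1) + D(n-2)) with D(0)=1, D(1)=0.
Building up: D(2)=1, D(3)=2, D(4)=9, D(5)=44, D(6)=265, D(7)=1854, D(8)=14833, D(9)=133496, D(10)=1334961, D(11)=14684570.
Total arrangements: 11! = 39916800.
Probability = D(11)/11! = 1468457/3991680.

Final answer: D(11)/11! = 14684570/39916800 = 0.367879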